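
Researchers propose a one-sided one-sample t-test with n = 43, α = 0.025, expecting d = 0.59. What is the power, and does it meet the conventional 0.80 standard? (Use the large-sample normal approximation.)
Power ≈ 0.97; the study is adequately powered (power ≥ 0.80)

Power calculation (one-sample t-test, normal approximation):
z_β = d · √n - z_α
z_β = 0.59 · √43 - 1.960
z_β = 0.59 · 6.557 - 1.960
z_β = 1.909

Power = Φ(z_β) = Φ(1.909) ≈ 0.972

Effect size d = 0.59 is medium by Cohen's convention (0.2/0.5/0.8).

Threshold: power ≥ 0.80 is conventionally adequate.
Power ≈ 0.97 → the study is adequately powered (power ≥ 0.80).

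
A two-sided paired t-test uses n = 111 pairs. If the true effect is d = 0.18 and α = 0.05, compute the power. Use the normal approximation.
Power ≈ 0.47

Power calculation (paired t-test, normal approximation):
z_β = d · √n - z_{α/2}
z_β = 0.18 · √111 - 1.960
z_β = 0.18 · 10.536 - 1.960
z_β = -0.064

Power = Φ(z_β) = Φ(-0.064) ≈ 0.475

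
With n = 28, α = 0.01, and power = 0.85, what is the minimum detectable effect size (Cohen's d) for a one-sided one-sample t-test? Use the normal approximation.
d ≈ 0.64

Minimum detectable effect (one-sample t-test, normal approximation):
d = (z_α + z_β) / √n
d = (2.326 + 1.036) / √28
d = 3.363 / 5.292
d ≈ 0.64

By Cohen's convention (0.2 small / 0.5 medium / 0.8 large): medium effect.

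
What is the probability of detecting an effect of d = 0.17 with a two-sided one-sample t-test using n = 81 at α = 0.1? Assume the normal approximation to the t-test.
Power ≈ 0.45

Power calculation (one-sample t-test, normal approximation):
z_β = d · √n - z_{α/2}
z_β = 0.17 · √81 - 1.645
z_β = 0.17 · 9.000 - 1.645
z_β = -0.115

Power = Φ(z_β) = Φ(-0.115) ≈ 0.454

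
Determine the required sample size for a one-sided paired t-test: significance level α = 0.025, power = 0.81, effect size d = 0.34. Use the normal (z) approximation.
n = 70 pairs

Sample size formula (paired t-test, normal approximation):
n = ((z_α + z_β) / d)²

z_α = 1.960 (for α = 0.025, one-sided)
z_β = 0.878 (for power = 0.81)
d = 0.34

n = ((1.960 + 0.878) / 0.34)²
n = (8.347)²
n ≈ 69.67
Round up to the next whole number: n = 70 pairs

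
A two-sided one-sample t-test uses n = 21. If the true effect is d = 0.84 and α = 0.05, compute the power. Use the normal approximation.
Power ≈ 0.97

Power calculation (one-sample t-test, normal approximation):
z_β = d · √n - z_{α/2}
z_β = 0.84 · √21 - 1.960
z_β = 0.84 · 4.583 - 1.960
z_β = 1.889

Power = Φ(z_β) = Φ(1.889) ≈ 0.971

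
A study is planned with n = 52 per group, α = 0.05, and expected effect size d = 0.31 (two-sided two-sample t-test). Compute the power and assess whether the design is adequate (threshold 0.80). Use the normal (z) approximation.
Power ≈ 0.35; the study is underpowered (power < 0.80)

Power calculation (two-sample t-test, normal approximation):
z_β = d · √(n/2) - z_{α/2}
z_β = 0.31 · √(52/2) - 1.960
z_β = 0.31 · 5.099 - 1.960
z_β = -0.379

Power = Φ(z_β) = Φ(-0.379) ≈ 0.352

Effect size d = 0.31 is small by Cohen's convention (0.2/0.5/0.8).

Threshold: power ≥ 0.80 is conventionally adequate.
Power ≈ 0.35 → the study is underpowered (power < 0.80).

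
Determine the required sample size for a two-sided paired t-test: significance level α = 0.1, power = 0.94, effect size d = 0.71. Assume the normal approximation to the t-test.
n = 21 pairs

Sample size formula (paired t-test, normal approximation):
n = ((z_{α/2} + z_β) / d)²

z_{α/2} = 1.645 (for α = 0.1, two-sided)
z_β = 1.555 (for power = 0.94)
d = 0.71

n = ((1.645 + 1.555) / 0.71)²
n = (4.507)²
n ≈ 20.31
Round up to the next whole number: n = 21 pairs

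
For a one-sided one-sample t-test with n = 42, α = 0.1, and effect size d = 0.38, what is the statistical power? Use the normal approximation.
Power ≈ 0.88

Power calculation (one-sample t-test, normal approximation):
z_β = d · √n - z_α
z_β = 0.38 · √42 - 1.282
z_β = 0.38 · 6.481 - 1.282
z_β = 1.181

Power = Φ(z_β) = Φ(1.181) ≈ 0.881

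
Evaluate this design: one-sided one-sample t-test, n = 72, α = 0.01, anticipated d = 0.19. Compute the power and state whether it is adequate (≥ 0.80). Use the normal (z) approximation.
Power ≈ 0.24; the study is underpowered (power < 0.80)

Power calculation (one-sample t-test, normal approximation):
z_β = d · √n - z_α
z_β = 0.19 · √72 - 2.326
z_β = 0.19 · 8.485 - 2.326
z_β = -0.714

Power = Φ(z_β) = Φ(-0.714) ≈ 0.238

Effect size d = 0.19 is very small by Cohen's convention (0.2/0.5/0.8).

Threshold: power ≥ 0.80 is conventionally adequate.
Power ≈ 0.24 → the study is underpowered (power < 0.80).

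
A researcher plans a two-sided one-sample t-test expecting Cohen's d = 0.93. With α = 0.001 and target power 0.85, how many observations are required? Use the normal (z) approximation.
n = 22

Sample size formula (one-sample t-test, normal approximation):
n = ((z_{α/2} + z_β) / d)²

z_{α/2} = 3.291 (for α = 0.001, two-sided)
z_β = 1.036 (for power = 0.85)
d = 0.93

n = ((3.291 + 1.036) / 0.93)²
n = (4.653)²
n ≈ 21.65
Round up to the next whole number: n = 22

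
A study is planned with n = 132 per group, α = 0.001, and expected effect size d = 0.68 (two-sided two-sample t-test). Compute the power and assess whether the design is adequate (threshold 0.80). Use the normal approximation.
Power ≈ 0.99; the study is adequately powered (power ≥ 0.80)

Power calculation (two-sample t-test, normal approximation):
z_β = d · √(n/2) - z_{α/2}
z_β = 0.68 · √(132/2) - 3.291
z_β = 0.68 · 8.124 - 3.291
z_β = 2.234

Power = Φ(z_β) = Φ(2.234) ≈ 0.987

Effect size d = 0.68 is medium by Cohen's convention (0.2/0.5/0.8).

Threshold: power ≥ 0.80 is conventionally adequate.
Power ≈ 0.99 → the study is adequately powered (power ≥ 0.80).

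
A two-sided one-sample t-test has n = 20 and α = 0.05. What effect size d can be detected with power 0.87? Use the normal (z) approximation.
d ≈ 0.69

Minimum detectable effect (one-sample t-test, normal approximation):
d = (z_{α/2} + z_β) / √n
d = (1.960 + 1.126) / √20
d = 3.086 / 4.472
d ≈ 0.69

By Cohen's convention (0.2 small / 0.5 medium / 0.8 large): medium effect.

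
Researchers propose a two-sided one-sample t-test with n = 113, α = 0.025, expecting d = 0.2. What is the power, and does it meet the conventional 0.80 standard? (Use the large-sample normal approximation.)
Power ≈ 0.45; the study is underpowered (power < 0.80)

Power calculation (one-sample t-test, normal approximation):
z_β = d · √n - z_{α/2}
z_β = 0.2 · √113 - 2.241
z_β = 0.2 · 10.630 - 2.241
z_β = -0.115

Power = Φ(z_β) = Φ(-0.115) ≈ 0.454

Effect size d = 0.2 is small by Cohen's convention (0.2/0.5/0.8).

Threshold: power ≥ 0.80 is conventionally adequate.
Power ≈ 0.45 → the study is underpowered (power < 0.80).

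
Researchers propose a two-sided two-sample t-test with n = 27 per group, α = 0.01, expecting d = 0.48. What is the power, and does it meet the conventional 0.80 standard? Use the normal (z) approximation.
Power ≈ 0.21; the study is underpowered (power < 0.80)

Power calculation (two-sample t-test, normal approximation):
z_β = d · √(n/2) - z_{α/2}
z_β = 0.48 · √(27/2) - 2.576
z_β = 0.48 · 3.674 - 2.576
z_β = -0.812

Power = Φ(z_β) = Φ(-0.812) ≈ 0.208

Effect size d = 0.48 is small by Cohen's convention (0.2/0.5/0.8).

Threshold: power ≥ 0.80 is conventionally adequate.
Power ≈ 0.21 → the study is underpowered (power < 0.80).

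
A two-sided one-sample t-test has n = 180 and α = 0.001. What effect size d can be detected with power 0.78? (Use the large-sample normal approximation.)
d ≈ 0.30

Minimum detectable effect (one-sample t-test, normal approximation):
d = (z_{α/2} + z_β) / √n
d = (3.291 + 0.772) / √180
d = 4.063 / 13.416
d ≈ 0.30

By Cohen's convention (0.2 small / 0.5 medium / 0.8 large): small effect.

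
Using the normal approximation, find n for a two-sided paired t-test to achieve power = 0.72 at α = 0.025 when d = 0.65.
n = 19 pairs

Sample size formula (paired t-test, normal approximation):
n = ((z_{α/2} + z_β) / d)²

z_{α/2} = 2.241 (for α = 0.025, two-sided)
z_β = 0.583 (for power = 0.72)
d = 0.65

n = ((2.241 + 0.583) / 0.65)²
n = (4.345)²
n ≈ 18.88
Round up to the next whole number: n = 19 pairs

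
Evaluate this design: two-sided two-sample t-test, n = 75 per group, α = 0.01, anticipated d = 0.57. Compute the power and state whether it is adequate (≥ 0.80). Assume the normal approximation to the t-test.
Power ≈ 0.82; the study is adequately powered (power ≥ 0.80)

Power calculation (two-sample t-test, normal approximation):
z_β = d · √(n/2) - z_{α/2}
z_β = 0.57 · √(75/2) - 2.576
z_β = 0.57 · 6.124 - 2.576
z_β = 0.915

Power = Φ(z_β) = Φ(0.915) ≈ 0.820

Effect size d = 0.57 is medium by Cohen's convention (0.2/0.5/0.8).

Threshold: power ≥ 0.80 is conventionally adequate.
Power ≈ 0.82 → the study is adequately powered (power ≥ 0.80).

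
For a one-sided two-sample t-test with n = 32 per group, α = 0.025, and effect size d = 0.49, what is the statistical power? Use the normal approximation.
Power ≈ 0.50

Power calculation (two-sample t-test, normal approximation):
z_β = d · √(n/2) - z_α
z_β = 0.49 · √(32/2) - 1.960
z_β = 0.49 · 4.000 - 1.960
z_β = 0.000

Power = Φ(z_β) = Φ(0.000) ≈ 0.500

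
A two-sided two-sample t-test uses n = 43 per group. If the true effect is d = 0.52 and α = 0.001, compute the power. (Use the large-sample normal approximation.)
Power ≈ 0.19

Power calculation (two-sample t-test, normal approximation):
z_β = d · √(n/2) - z_{α/2}
z_β = 0.52 · √(43/2) - 3.291
z_β = 0.52 · 4.637 - 3.291
z_β = -0.879

Power = Φ(z_β) = Φ(-0.879) ≈ 0.190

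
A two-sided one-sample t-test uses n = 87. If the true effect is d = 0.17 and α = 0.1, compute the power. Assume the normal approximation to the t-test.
Power ≈ 0.48

Power calculation (one-sample t-test, normal approximation):
z_β = d · √n - z_{α/2}
z_β = 0.17 · √87 - 1.645
z_β = 0.17 · 9.327 - 1.645
z_β = -0.059

Power = Φ(z_β) = Φ(-0.059) ≈ 0.476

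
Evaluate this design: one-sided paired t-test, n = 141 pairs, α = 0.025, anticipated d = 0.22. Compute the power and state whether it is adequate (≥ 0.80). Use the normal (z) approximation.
Power ≈ 0.74; the study is underpowered (power < 0.80)

Power calculation (paired t-test, normal approximation):
z_β = d · √n - z_α
z_β = 0.22 · √141 - 1.960
z_β = 0.22 · 11.874 - 1.960
z_β = 0.652

Power = Φ(z_β) = Φ(0.652) ≈ 0.743

Effect size d = 0.22 is small by Cohen's convention (0.2/0.5/0.8).

Threshold: power ≥ 0.80 is conventionally adequate.
Power ≈ 0.74 → the study is underpowered (power < 0.80).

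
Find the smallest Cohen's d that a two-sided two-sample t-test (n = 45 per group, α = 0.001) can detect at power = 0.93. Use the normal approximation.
d ≈ 1.00

Minimum detectable effect (two-sample t-test, normal approximation):
d = (z_{α/2} + z_β) / √(n/2)
d = (3.291 + 1.476) / √(45/2)
d = 4.766 / 4.743
d ≈ 1.00

By Cohen's convention (0.2 small / 0.5 medium / 0.8 large): large effect.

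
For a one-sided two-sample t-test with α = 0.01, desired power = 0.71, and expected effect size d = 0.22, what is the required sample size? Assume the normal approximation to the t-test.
n = 343 per group

Sample size formula (two-sample t-test, normal approximation):
n = 2 · ((z_α + z_β) / d)²

z_α = 2.326 (for α = 0.01, one-sided)
z_β = 0.553 (for power = 0.71)
d = 0.22

n = 2 · ((2.326 + 0.553) / 0.22)²
n = 2 · (13.086)²
n ≈ 342.49
Round up to the next whole number: n = 343 per group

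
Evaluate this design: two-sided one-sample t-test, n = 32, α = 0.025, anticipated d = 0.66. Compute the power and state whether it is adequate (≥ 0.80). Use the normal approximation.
Power ≈ 0.93; the study is adequately powered (power ≥ 0.80)

Power calculation (one-sample t-test, normal approximation):
z_β = d · √n - z_{α/2}
z_β = 0.66 · √32 - 2.241
z_β = 0.66 · 5.657 - 2.241
z_β = 1.492

Power = Φ(z_β) = Φ(1.492) ≈ 0.932

Effect size d = 0.66 is medium by Cohen's convention (0.2/0.5/0.8).

Threshold: power ≥ 0.80 is conventionally adequate.
Power ≈ 0.93 → the study is adequately powered (power ≥ 0.80).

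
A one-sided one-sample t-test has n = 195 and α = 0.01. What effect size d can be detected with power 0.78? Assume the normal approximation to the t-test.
d ≈ 0.22

Minimum detectable effect (one-sample t-test, normal approximation):
d = (z_α + z_β) / √n
d = (2.326 + 0.772) / √195
d = 3.099 / 13.964
d ≈ 0.22

By Cohen's convention (0.2 small / 0.5 medium / 0.8 large): small effect.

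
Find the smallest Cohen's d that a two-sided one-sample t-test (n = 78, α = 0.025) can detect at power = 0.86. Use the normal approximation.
d ≈ 0.38

Minimum detectable effect (one-sample t-test, normal approximation):
d = (z_{α/2} + z_β) / √n
d = (2.241 + 1.080) / √78
d = 3.322 / 8.832
d ≈ 0.38

By Cohen's convention (0.2 small / 0.5 medium / 0.8 large): small effect.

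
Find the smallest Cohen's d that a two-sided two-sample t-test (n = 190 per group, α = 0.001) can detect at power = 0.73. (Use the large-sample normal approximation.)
d ≈ 0.40

Minimum detectable effect (two-sample t-test, normal approximation):
d = (z_{α/2} + z_β) / √(n/2)
d = (3.291 + 0.613) / √(190/2)
d = 3.903 / 9.747
d ≈ 0.40

By Cohen's convention (0.2 small / 0.5 medium / 0.8 large): small effect.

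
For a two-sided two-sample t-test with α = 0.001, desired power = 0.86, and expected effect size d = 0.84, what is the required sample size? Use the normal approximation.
n = 55 per group

Sample size formula (two-sample t-test, normal approximation):
n = 2 · ((z_{α/2} + z_β) / d)²

z_{α/2} = 3.291 (for α = 0.001, two-sided)
z_β = 1.080 (for power = 0.86)
d = 0.84

n = 2 · ((3.291 + 1.080) / 0.84)²
n = 2 · (5.204)²
n ≈ 54.16
Round up to the next whole number: n = 55 per group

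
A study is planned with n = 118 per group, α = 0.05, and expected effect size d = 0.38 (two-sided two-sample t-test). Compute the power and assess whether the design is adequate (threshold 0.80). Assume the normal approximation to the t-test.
Power ≈ 0.83; the study is adequately powered (power ≥ 0.80)

Power calculation (two-sample t-test, normal approximation):
z_β = d · √(n/2) - z_{α/2}
z_β = 0.38 · √(118/2) - 1.960
z_β = 0.38 · 7.681 - 1.960
z_β = 0.959

Power = Φ(z_β) = Φ(0.959) ≈ 0.831

Effect size d = 0.38 is small by Cohen's convention (0.2/0.5/0.8).

Threshold: power ≥ 0.80 is conventionally adequate.
Power ≈ 0.83 → the study is adequately powered (power ≥ 0.80).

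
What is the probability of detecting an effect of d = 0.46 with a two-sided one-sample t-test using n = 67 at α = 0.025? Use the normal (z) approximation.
Power ≈ 0.94

Power calculation (one-sample t-test, normal approximation):
z_β = d · √n - z_{α/2}
z_β = 0.46 · √67 - 2.241
z_β = 0.46 · 8.185 - 2.241
z_β = 1.524

Power = Φ(z_β) = Φ(1.524) ≈ 0.936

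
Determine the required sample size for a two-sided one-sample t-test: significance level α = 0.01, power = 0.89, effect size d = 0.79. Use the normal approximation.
n = 24

Sample size formula (one-sample t-test, normal approximation):
n = ((z_{α/2} + z_β) / d)²

z_{α/2} = 2.576 (for α = 0.01, two-sided)
z_β = 1.227 (for power = 0.89)
d = 0.79

n = ((2.576 + 1.227) / 0.79)²
n = (4.814)²
n ≈ 23.17
Round up to the next whole number: n = 24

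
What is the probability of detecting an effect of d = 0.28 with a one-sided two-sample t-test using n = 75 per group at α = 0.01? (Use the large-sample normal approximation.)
Power ≈ 0.27

Power calculation (two-sample t-test, normal approximation):
z_β = d · √(n/2) - z_α
z_β = 0.28 · √(75/2) - 2.326
z_β = 0.28 · 6.124 - 2.326
z_β = -0.612

Power = Φ(z_β) = Φ(-0.612) ≈ 0.270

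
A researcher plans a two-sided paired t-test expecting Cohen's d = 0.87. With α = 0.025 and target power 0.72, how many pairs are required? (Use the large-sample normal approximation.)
n = 11 pairs

Sample size formula (paired t-test, normal approximation):
n = ((z_{α/2} + z_β) / d)²

z_{α/2} = 2.241 (for α = 0.025, two-sided)
z_β = 0.583 (for power = 0.72)
d = 0.87

n = ((2.241 + 0.583) / 0.87)²
n = (3.246)²
n ≈ 10.54
Round up to the next whole number: n = 11 pairs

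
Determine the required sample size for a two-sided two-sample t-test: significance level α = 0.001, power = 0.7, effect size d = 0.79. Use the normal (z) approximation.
n = 47 per group

Sample size formula (two-sample t-test, normal approximation):
n = 2 · ((z_{α/2} + z_β) / d)²

z_{α/2} = 3.291 (for α = 0.001, two-sided)
z_β = 0.524 (for power = 0.7)
d = 0.79

n = 2 · ((3.291 + 0.524) / 0.79)²
n = 2 · (4.829)²
n ≈ 46.64
Round up to the next whole number: n = 47 per group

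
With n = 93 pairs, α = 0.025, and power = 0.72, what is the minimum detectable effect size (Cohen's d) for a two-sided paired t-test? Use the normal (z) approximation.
d ≈ 0.29

Minimum detectable effect (paired t-test, normal approximation):
d = (z_{α/2} + z_β) / √n
d = (2.241 + 0.583) / √93
d = 2.824 / 9.644
d ≈ 0.29

By Cohen's convention (0.2 small / 0.5 medium / 0.8 large): small effect.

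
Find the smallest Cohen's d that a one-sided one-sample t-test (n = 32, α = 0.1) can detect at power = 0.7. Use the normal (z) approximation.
d ≈ 0.32

Minimum detectable effect (one-sample t-test, normal approximation):
d = (z_α + z_β) / √n
d = (1.282 + 0.524) / √32
d = 1.806 / 5.657
d ≈ 0.32

By Cohen's convention (0.2 small / 0.5 medium / 0.8 large): small effect.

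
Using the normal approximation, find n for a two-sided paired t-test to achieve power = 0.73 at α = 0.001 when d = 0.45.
n = 76 pairs

Sample size formula (paired t-test, normal approximation):
n = ((z_{α/2} + z_β) / d)²

z_{α/2} = 3.291 (for α = 0.001, two-sided)
z_β = 0.613 (for power = 0.73)
d = 0.45

n = ((3.291 + 0.613) / 0.45)²
n = (8.676)²
n ≈ 75.27
Round up to the next whole number: n = 76 pairs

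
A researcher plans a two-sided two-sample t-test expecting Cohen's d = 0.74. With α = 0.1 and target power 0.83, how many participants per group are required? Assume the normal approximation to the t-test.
n = 25 per group

Sample size formula (two-sample t-test, normal approximation):
n = 2 · ((z_{α/2} + z_β) / d)²

z_{α/2} = 1.645 (for α = 0.1, two-sided)
z_β = 0.954 (for power = 0.83)
d = 0.74

n = 2 · ((1.645 + 0.954) / 0.74)²
n = 2 · (3.512)²
n ≈ 24.67
Round up to the next whole number: n = 25 per group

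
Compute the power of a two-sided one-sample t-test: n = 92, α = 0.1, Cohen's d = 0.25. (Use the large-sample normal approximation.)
Power ≈ 0.77

Power calculation (one-sample t-test, normal approximation):
z_β = d · √n - z_{α/2}
z_β = 0.25 · √92 - 1.645
z_β = 0.25 · 9.592 - 1.645
z_β = 0.753

Power = Φ(z_β) = Φ(0.753) ≈ 0.774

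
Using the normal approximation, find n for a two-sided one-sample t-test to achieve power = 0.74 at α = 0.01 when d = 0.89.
n = 14

Sample size formula (one-sample t-test, normal approximation):
n = ((z_{α/2} + z_β) / d)²

z_{α/2} = 2.576 (for α = 0.01, two-sided)
z_β = 0.643 (for power = 0.74)
d = 0.89

n = ((2.576 + 0.643) / 0.89)²
n = (3.617)²
n ≈ 13.08
Round up to the next whole number: n = 14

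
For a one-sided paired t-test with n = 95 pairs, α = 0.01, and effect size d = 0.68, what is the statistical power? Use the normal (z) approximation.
Power ≈ 1.00

Power calculation (paired t-test, normal approximation):
z_β = d · √n - z_α
z_β = 0.68 · √95 - 2.326
z_β = 0.68 · 9.747 - 2.326
z_β = 4.301

Power = Φ(z_β) = Φ(4.301) ≈ 1.000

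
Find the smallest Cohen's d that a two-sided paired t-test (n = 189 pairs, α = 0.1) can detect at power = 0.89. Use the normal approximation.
d ≈ 0.21

Minimum detectable effect (paired t-test, normal approximation):
d = (z_{α/2} + z_β) / √n
d = (1.645 + 1.227) / √189
d = 2.871 / 13.748
d ≈ 0.21

By Cohen's convention (0.2 small / 0.5 medium / 0.8 large): small effect.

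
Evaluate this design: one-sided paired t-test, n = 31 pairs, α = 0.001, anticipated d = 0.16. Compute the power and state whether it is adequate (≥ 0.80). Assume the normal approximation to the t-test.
Power ≈ 0.01; the study is underpowered (power < 0.80)

Power calculation (paired t-test, normal approximation):
z_β = d · √n - z_α
z_β = 0.16 · √31 - 3.090
z_β = 0.16 · 5.568 - 3.090
z_β = -2.199

Power = Φ(z_β) = Φ(-2.199) ≈ 0.014

Effect size d = 0.16 is very small by Cohen's convention (0.2/0.5/0.8).

Threshold: power ≥ 0.80 is conventionally adequate.
Power ≈ 0.01 → the study is underpowered (power < 0.80).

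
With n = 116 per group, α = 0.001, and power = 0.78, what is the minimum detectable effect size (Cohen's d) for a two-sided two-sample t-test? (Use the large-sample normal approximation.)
d ≈ 0.53

Minimum detectable effect (two-sample t-test, normal approximation):
d = (z_{α/2} + z_β) / √(n/2)
d = (3.291 + 0.772) / √(116/2)
d = 4.063 / 7.616
d ≈ 0.53

By Cohen's convention (0.2 small / 0.5 medium / 0.8 large): medium effect.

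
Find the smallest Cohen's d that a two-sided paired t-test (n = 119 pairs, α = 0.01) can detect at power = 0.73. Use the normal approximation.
d ≈ 0.29

Minimum detectable effect (paired t-test, normal approximation):
d = (z_{α/2} + z_β) / √n
d = (2.576 + 0.613) / √119
d = 3.189 / 10.909
d ≈ 0.29

By Cohen's convention (0.2 small / 0.5 medium / 0.8 large): small effect.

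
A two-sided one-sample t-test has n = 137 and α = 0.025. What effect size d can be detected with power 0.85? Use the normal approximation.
d ≈ 0.28

Minimum detectable effect (one-sample t-test, normal approximation):
d = (z_{α/2} + z_β) / √n
d = (2.241 + 1.036) / √137
d = 3.278 / 11.705
d ≈ 0.28

By Cohen's convention (0.2 small / 0.5 medium / 0.8 large): small effect.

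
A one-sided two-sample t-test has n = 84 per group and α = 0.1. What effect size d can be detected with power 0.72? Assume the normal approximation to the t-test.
d ≈ 0.29

Minimum detectable effect (two-sample t-test, normal approximation):
d = (z_α + z_β) / √(n/2)
d = (1.282 + 0.583) / √(84/2)
d = 1.864 / 6.481
d ≈ 0.29

By Cohen's convention (0.2 small / 0.5 medium / 0.8 large): small effect.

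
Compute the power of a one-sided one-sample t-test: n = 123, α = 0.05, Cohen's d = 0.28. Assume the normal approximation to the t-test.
Power ≈ 0.93

Power calculation (one-sample t-test, normal approximation):
z_β = d · √n - z_α
z_β = 0.28 · √123 - 1.645
z_β = 0.28 · 11.091 - 1.645
z_β = 1.460

Power = Φ(z_β) = Φ(1.460) ≈ 0.928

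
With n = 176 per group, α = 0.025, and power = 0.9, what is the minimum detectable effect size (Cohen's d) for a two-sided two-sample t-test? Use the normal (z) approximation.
d ≈ 0.38

Minimum detectable effect (two-sample t-test, normal approximation):
d = (z_{α/2} + z_β) / √(n/2)
d = (2.241 + 1.282) / √(176/2)
d = 3.523 / 9.381
d ≈ 0.38

By Cohen's convention (0.2 small / 0.5 medium / 0.8 large): small effect.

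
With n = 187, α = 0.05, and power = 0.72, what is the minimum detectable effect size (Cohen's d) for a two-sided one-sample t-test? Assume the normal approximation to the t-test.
d ≈ 0.19

Minimum detectable effect (one-sample t-test, normal approximation):
d = (z_{α/2} + z_β) / √n
d = (1.960 + 0.583) / √187
d = 2.543 / 13.675
d ≈ 0.19

By Cohen's convention (0.2 small / 0.5 medium / 0.8 large): very small effect.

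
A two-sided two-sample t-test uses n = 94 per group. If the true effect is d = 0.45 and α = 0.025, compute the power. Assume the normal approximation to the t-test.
Power ≈ 0.80

Power calculation (two-sample t-test, normal approximation):
z_β = d · √(n/2) - z_{α/2}
z_β = 0.45 · √(94/2) - 2.241
z_β = 0.45 · 6.856 - 2.241
z_β = 0.844

Power = Φ(z_β) = Φ(0.844) ≈ 0.801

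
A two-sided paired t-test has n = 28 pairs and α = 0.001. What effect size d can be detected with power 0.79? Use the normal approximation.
d ≈ 0.77

Minimum detectable effect (paired t-test, normal approximation):
d = (z_{α/2} + z_β) / √n
d = (3.291 + 0.806) / √28
d = 4.097 / 5.292
d ≈ 0.77

By Cohen's convention (0.2 small / 0.5 medium / 0.8 large): medium effect.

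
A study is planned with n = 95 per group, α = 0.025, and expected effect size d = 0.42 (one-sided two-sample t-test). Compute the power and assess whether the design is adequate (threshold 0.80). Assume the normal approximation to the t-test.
Power ≈ 0.83; the study is adequately powered (power ≥ 0.80)

Power calculation (two-sample t-test, normal approximation):
z_β = d · √(n/2) - z_α
z_β = 0.42 · √(95/2) - 1.960
z_β = 0.42 · 6.892 - 1.960
z_β = 0.935

Power = Φ(z_β) = Φ(0.935) ≈ 0.825

Effect size d = 0.42 is small by Cohen's convention (0.2/0.5/0.8).

Threshold: power ≥ 0.80 is conventionally adequate.
Power ≈ 0.83 → the study is adequately powered (power ≥ 0.80).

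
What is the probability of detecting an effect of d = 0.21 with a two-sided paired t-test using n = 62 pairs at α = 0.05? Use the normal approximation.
Power ≈ 0.38

Power calculation (paired t-test, normal approximation):
z_β = d · √n - z_{α/2}
z_β = 0.21 · √62 - 1.960
z_β = 0.21 · 7.874 - 1.960
z_β = -0.306

Power = Φ(z_β) = Φ(-0.306) ≈ 0.380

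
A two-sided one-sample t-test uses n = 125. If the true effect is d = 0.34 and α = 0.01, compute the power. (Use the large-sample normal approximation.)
Power ≈ 0.89

Power calculation (one-sample t-test, normal approximation):
z_β = d · √n - z_{α/2}
z_β = 0.34 · √125 - 2.576
z_β = 0.34 · 11.180 - 2.576
z_β = 1.225

Power = Φ(z_β) = Φ(1.225) ≈ 0.890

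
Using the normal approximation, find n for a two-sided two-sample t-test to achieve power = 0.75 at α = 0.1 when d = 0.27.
n = 148 per group

Sample size formula (two-sample t-test, normal approximation):
n = 2 · ((z_{α/2} + z_β) / d)²

z_{α/2} = 1.645 (for α = 0.1, two-sided)
z_β = 0.674 (for power = 0.75)
d = 0.27

n = 2 · ((1.645 + 0.674) / 0.27)²
n = 2 · (8.589)²
n ≈ 147.54
Round up to the next whole number: n = 148 per group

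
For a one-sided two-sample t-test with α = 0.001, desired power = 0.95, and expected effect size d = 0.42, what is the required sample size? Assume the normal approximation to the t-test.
n = 255 per group

Sample size formula (two-sample t-test, normal approximation):
n = 2 · ((z_α + z_β) / d)²

z_α = 3.090 (for α = 0.001, one-sided)
z_β = 1.645 (for power = 0.95)
d = 0.42

n = 2 · ((3.090 + 1.645) / 0.42)²
n = 2 · (11.274)²
n ≈ 254.21
Round up to the next whole number: n = 255 per group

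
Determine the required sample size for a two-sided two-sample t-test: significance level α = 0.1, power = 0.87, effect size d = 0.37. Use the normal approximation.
n = 113 per group

Sample size formula (two-sample t-test, normal approximation):
n = 2 · ((z_{α/2} + z_β) / d)²

z_{α/2} = 1.645 (for α = 0.1, two-sided)
z_β = 1.126 (for power = 0.87)
d = 0.37

n = 2 · ((1.645 + 1.126) / 0.37)²
n = 2 · (7.489)²
n ≈ 112.17
Round up to the next whole number: n = 113 per group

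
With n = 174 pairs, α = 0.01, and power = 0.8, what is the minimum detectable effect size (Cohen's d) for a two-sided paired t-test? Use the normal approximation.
d ≈ 0.26

Minimum detectable effect (paired t-test, normal approximation):
d = (z_{α/2} + z_β) / √n
d = (2.576 + 0.842) / √174
d = 3.417 / 13.191
d ≈ 0.26

By Cohen's convention (0.2 small / 0.5 medium / 0.8 large): small effect.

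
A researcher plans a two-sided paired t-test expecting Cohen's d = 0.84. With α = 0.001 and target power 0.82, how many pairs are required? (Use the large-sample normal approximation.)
n = 26 pairs

Sample size formula (paired t-test, normal approximation):
n = ((z_{α/2} + z_β) / d)²

z_{α/2} = 3.291 (for α = 0.001, two-sided)
z_β = 0.915 (for power = 0.82)
d = 0.84

n = ((3.291 + 0.915) / 0.84)²
n = (5.007)²
n ≈ 25.07
Round up to the next whole number: n = 26 pairs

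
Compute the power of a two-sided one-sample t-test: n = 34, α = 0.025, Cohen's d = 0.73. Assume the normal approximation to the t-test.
Power ≈ 0.98

Power calculation (one-sample t-test, normal approximation):
z_β = d · √n - z_{α/2}
z_β = 0.73 · √34 - 2.241
z_β = 0.73 · 5.831 - 2.241
z_β = 2.015

Power = Φ(z_β) = Φ(2.015) ≈ 0.978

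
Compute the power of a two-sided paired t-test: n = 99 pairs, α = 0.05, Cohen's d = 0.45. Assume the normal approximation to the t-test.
Power ≈ 0.99

Power calculation (paired t-test, normal approximation):
z_β = d · √n - z_{α/2}
z_β = 0.45 · √99 - 1.960
z_β = 0.45 · 9.950 - 1.960
z_β = 2.517

Power = Φ(z_β) = Φ(2.517) ≈ 0.994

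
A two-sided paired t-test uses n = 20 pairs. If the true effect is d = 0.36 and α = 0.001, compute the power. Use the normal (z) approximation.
Power ≈ 0.05

Power calculation (paired t-test, normal approximation):
z_β = d · √n - z_{α/2}
z_β = 0.36 · √20 - 3.291
z_β = 0.36 · 4.472 - 3.291
z_β = -1.681

Power = Φ(z_β) = Φ(-1.681) ≈ 0.046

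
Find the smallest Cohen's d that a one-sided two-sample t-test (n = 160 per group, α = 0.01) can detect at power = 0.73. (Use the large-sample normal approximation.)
d ≈ 0.33

Minimum detectable effect (two-sample t-test, normal approximation):
d = (z_α + z_β) / √(n/2)
d = (2.326 + 0.613) / √(160/2)
d = 2.939 / 8.944
d ≈ 0.33

By Cohen's convention (0.2 small / 0.5 medium / 0.8 large): small effect.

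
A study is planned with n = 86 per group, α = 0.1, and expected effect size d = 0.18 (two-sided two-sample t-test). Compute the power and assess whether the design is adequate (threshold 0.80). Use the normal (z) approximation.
Power ≈ 0.32; the study is underpowered (power < 0.80)

Power calculation (two-sample t-test, normal approximation):
z_β = d · √(n/2) - z_{α/2}
z_β = 0.18 · √(86/2) - 1.645
z_β = 0.18 · 6.557 - 1.645
z_β = -0.465

Power = Φ(z_β) = Φ(-0.465) ≈ 0.321

Effect size d = 0.18 is very small by Cohen's convention (0.2/0.5/0.8).

Threshold: power ≥ 0.80 is conventionally adequate.
Power ≈ 0.32 → the study is underpowered (power < 0.80).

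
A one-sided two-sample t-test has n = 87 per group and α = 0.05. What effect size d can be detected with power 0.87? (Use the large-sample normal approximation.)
d ≈ 0.42

Minimum detectable effect (two-sample t-test, normal approximation):
d = (z_α + z_β) / √(n/2)
d = (1.645 + 1.126) / √(87/2)
d = 2.771 / 6.595
d ≈ 0.42

By Cohen's convention (0.2 small / 0.5 medium / 0.8 large): small effect.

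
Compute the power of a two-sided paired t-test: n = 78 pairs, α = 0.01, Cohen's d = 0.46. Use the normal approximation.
Power ≈ 0.93

Power calculation (paired t-test, normal approximation):
z_β = d · √n - z_{α/2}
z_β = 0.46 · √78 - 2.576
z_β = 0.46 · 8.832 - 2.576
z_β = 1.487

Power = Φ(z_β) = Φ(1.487) ≈ 0.931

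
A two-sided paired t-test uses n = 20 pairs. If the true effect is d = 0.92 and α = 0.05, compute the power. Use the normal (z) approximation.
Power ≈ 0.98

Power calculation (paired t-test, normal approximation):
z_β = d · √n - z_{α/2}
z_β = 0.92 · √20 - 1.960
z_β = 0.92 · 4.472 - 1.960
z_β = 2.154

Power = Φ(z_β) = Φ(2.154) ≈ 0.984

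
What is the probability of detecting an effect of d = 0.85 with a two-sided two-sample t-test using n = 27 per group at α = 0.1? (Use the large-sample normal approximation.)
Power ≈ 0.93

Power calculation (two-sample t-test, normal approximation):
z_β = d · √(n/2) - z_{α/2}
z_β = 0.85 · √(27/2) - 1.645
z_β = 0.85 · 3.674 - 1.645
z_β = 1.478

Power = Φ(z_β) = Φ(1.478) ≈ 0.930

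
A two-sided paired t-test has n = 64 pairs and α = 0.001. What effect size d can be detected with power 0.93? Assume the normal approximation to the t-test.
d ≈ 0.60

Minimum detectable effect (paired t-test, normal approximation):
d = (z_{α/2} + z_β) / √n
d = (3.291 + 1.476) / √64
d = 4.766 / 8.000
d ≈ 0.60

By Cohen's convention (0.2 small / 0.5 medium / 0.8 large): medium effect.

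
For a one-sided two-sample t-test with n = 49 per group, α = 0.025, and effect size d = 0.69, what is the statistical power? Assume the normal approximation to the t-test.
Power ≈ 0.93

Power calculation (two-sample t-test, normal approximation):
z_β = d · √(n/2) - z_α
z_β = 0.69 · √(49/2) - 1.960
z_β = 0.69 · 4.950 - 1.960
z_β = 1.455

Power = Φ(z_β) = Φ(1.455) ≈ 0.927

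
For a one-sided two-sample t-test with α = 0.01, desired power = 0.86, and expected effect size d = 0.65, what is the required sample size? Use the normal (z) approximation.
n = 55 per group

Sample size formula (two-sample t-test, normal approximation):
n = 2 · ((z_α + z_β) / d)²

z_α = 2.326 (for α = 0.01, one-sided)
z_β = 1.080 (for power = 0.86)
d = 0.65

n = 2 · ((2.326 + 1.080) / 0.65)²
n = 2 · (5.240)²
n ≈ 54.92
Round up to the next whole number: n = 55 per group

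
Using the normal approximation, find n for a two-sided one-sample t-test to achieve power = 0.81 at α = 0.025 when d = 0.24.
n = 169

Sample size formula (one-sample t-test, normal approximation):
n = ((z_{α/2} + z_β) / d)²

z_{α/2} = 2.241 (for α = 0.025, two-sided)
z_β = 0.878 (for power = 0.81)
d = 0.24

n = ((2.241 + 0.878) / 0.24)²
n = (12.996)²
n ≈ 168.90
Round up to the next whole number: n = 169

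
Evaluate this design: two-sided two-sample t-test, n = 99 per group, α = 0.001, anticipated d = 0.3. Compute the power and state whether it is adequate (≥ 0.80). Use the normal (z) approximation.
Power ≈ 0.12; the study is underpowered (power < 0.80)

Power calculation (two-sample t-test, normal approximation):
z_β = d · √(n/2) - z_{α/2}
z_β = 0.3 · √(99/2) - 3.291
z_β = 0.3 · 7.036 - 3.291
z_β = -1.180

Power = Φ(z_β) = Φ(-1.180) ≈ 0.119

Effect size d = 0.3 is small by Cohen's convention (0.2/0.5/0.8).

Threshold: power ≥ 0.80 is conventionally adequate.
Power ≈ 0.12 → the study is underpowered (power < 0.80).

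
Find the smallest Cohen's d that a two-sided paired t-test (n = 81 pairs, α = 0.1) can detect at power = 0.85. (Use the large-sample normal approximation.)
d ≈ 0.30

Minimum detectable effect (paired t-test, normal approximation):
d = (z_{α/2} + z_β) / √n
d = (1.645 + 1.036) / √81
d = 2.681 / 9.000
d ≈ 0.30

By Cohen's convention (0.2 small / 0.5 medium / 0.8 large): small effect.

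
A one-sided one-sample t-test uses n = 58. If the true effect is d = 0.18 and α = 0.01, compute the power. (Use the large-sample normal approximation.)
Power ≈ 0.17

Power calculation (one-sample t-test, normal approximation):
z_β = d · √n - z_α
z_β = 0.18 · √58 - 2.326
z_β = 0.18 · 7.616 - 2.326
z_β = -0.956

Power = Φ(z_β) = Φ(-0.956) ≈ 0.170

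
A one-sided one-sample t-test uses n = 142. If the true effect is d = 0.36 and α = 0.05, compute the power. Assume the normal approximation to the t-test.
Power ≈ 1.00

Power calculation (one-sample t-test, normal approximation):
z_β = d · √n - z_α
z_β = 0.36 · √142 - 1.645
z_β = 0.36 · 11.916 - 1.645
z_β = 2.645

Power = Φ(z_β) = Φ(2.645) ≈ 0.996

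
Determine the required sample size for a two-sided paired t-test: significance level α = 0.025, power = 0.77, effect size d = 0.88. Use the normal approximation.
n = 12 pairs

Sample size formula (paired t-test, normal approximation):
n = ((z_{α/2} + z_β) / d)²

z_{α/2} = 2.241 (for α = 0.025, two-sided)
z_β = 0.739 (for power = 0.77)
d = 0.88

n = ((2.241 + 0.739) / 0.88)²
n = (3.386)²
n ≈ 11.46
Round up to the next whole number: n = 12 pairs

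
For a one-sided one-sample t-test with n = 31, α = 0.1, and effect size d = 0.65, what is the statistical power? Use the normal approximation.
Power ≈ 0.99

Power calculation (one-sample t-test, normal approximation):
z_β = d · √n - z_α
z_β = 0.65 · √31 - 1.282
z_β = 0.65 · 5.568 - 1.282
z_β = 2.337

Power = Φ(z_β) = Φ(2.337) ≈ 0.990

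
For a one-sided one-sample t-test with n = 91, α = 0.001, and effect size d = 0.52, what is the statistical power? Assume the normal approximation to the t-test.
Power ≈ 0.97

Power calculation (one-sample t-test, normal approximation):
z_β = d · √n - z_α
z_β = 0.52 · √91 - 3.090
z_β = 0.52 · 9.539 - 3.090
z_β = 1.870

Power = Φ(z_β) = Φ(1.870) ≈ 0.969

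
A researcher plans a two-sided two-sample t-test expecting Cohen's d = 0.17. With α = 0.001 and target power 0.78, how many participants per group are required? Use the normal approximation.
n = 1143 per group

Sample size formula (two-sample t-test, normal approximation):
n = 2 · ((z_{α/2} + z_β) / d)²

z_{α/2} = 3.291 (for α = 0.001, two-sided)
z_β = 0.772 (for power = 0.78)
d = 0.17

n = 2 · ((3.291 + 0.772) / 0.17)²
n = 2 · (23.900)²
n ≈ 1142.42
Round up to the next whole number: n = 1143 per group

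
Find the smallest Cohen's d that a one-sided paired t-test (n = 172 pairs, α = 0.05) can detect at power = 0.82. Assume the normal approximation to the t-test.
d ≈ 0.20

Minimum detectable effect (paired t-test, normal approximation):
d = (z_α + z_β) / √n
d = (1.645 + 0.915) / √172
d = 2.560 / 13.115
d ≈ 0.20

By Cohen's convention (0.2 small / 0.5 medium / 0.8 large): small effect.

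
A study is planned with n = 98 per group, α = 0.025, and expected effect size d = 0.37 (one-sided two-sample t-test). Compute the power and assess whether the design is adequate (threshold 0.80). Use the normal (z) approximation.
Power ≈ 0.74; the study is underpowered (power < 0.80)

Power calculation (two-sample t-test, normal approximation):
z_β = d · √(n/2) - z_α
z_β = 0.37 · √(98/2) - 1.960
z_β = 0.37 · 7.000 - 1.960
z_β = 0.630

Power = Φ(z_β) = Φ(0.630) ≈ 0.736

Effect size d = 0.37 is small by Cohen's convention (0.2/0.5/0.8).

Threshold: power ≥ 0.80 is conventionally adequate.
Power ≈ 0.74 → the study is underpowered (power < 0.80).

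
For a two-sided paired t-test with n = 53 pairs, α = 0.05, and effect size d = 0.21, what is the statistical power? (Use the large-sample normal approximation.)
Power ≈ 0.33

Power calculation (paired t-test, normal approximation):
z_β = d · √n - z_{α/2}
z_β = 0.21 · √53 - 1.960
z_β = 0.21 · 7.280 - 1.960
z_β = -0.431

Power = Φ(z_β) = Φ(-0.431) ≈ 0.333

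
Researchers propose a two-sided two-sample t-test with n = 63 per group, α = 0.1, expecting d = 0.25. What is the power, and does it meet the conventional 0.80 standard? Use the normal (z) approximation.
Power ≈ 0.40; the study is underpowered (power < 0.80)

Power calculation (two-sample t-test, normal approximation):
z_β = d · √(n/2) - z_{α/2}
z_β = 0.25 · √(63/2) - 1.645
z_β = 0.25 · 5.612 - 1.645
z_β = -0.242

Power = Φ(z_β) = Φ(-0.242) ≈ 0.404

Effect size d = 0.25 is small by Cohen's convention (0.2/0.5/0.8).

Threshold: power ≥ 0.80 is conventionally adequate.
Power ≈ 0.40 → the study is underpowered (power < 0.80).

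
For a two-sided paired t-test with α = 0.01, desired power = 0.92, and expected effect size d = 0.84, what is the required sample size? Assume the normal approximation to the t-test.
n = 23 pairs

Sample size formula (paired t-test, normal approximation):
n = ((z_{α/2} + z_β) / d)²

z_{α/2} = 2.576 (for α = 0.01, two-sided)
z_β = 1.405 (for power = 0.92)
d = 0.84

n = ((2.576 + 1.405) / 0.84)²
n = (4.739)²
n ≈ 22.46
Round up to the next whole number: n = 23 pairs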